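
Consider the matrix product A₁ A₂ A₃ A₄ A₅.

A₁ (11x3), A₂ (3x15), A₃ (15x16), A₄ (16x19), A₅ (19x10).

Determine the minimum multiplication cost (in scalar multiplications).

2532

Adjacent pairs: A₁A₂ = 11·3·15 = 495; A₂A₃ = 3·15·16 = 720; A₃A₄ = 15·16·19 = 4560; A₄A₅ = 16·19·10 = 3040.
Length 3: A₁..A₃: k=1: 0+720+11·3·16=1248; k=2: 495+0+11·15·16=3135 → min 1248 | A₂..A₄: k=2: 0+4560+3·15·19=5415; k=3: 720+0+3·16·19=1632 → min 1632 | A₃..A₅: k=3: 0+3040+15·16·10=5440; k=4: 4560+0+15·19·10=7410 → min 5440.
Length 4: A₁..A₄: k=1: 0+1632+11·3·19=2259; k=2: 495+4560+11·15·19=8190; k=3: 1248+0+11·16·19=4592 → min 2259 | A₂..A₅: k=2: 0+5440+3·15·10=5890; k=3: 720+3040+3·16·10=4240; k=4: 1632+0+3·19·10=2202 → min 2202.
Length 5: A₁..A₅: k=1: 0+2202+11·3·10=2532; k=2: 495+5440+11·15·10=7585; k=3: 1248+3040+11·16·10=6048; k=4: 2259+0+11·19·10=4349 → min 2532.
Optimal order: (A₁ (((A₂ A₃) A₄) A₅)) with cost 2532.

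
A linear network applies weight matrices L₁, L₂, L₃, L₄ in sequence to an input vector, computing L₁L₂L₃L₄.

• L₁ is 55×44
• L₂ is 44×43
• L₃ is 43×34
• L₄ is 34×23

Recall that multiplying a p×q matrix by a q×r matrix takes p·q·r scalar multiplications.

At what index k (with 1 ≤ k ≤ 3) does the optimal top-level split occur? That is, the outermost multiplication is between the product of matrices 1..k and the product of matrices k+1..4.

1

Adjacent pairs: L₁L₂ = 55·44·43 = 104060; L₂L₃ = 44·43·34 = 64328; L₃L₄ = 43·34·23 = 33626.
Length 3: L₁..L₃: k=1: 0+64328+55·44·34=146608; k=2: 104060+0+55·43·34=184470 → min 146608 | L₂..L₄: k=2: 0+33626+44·43·23=77142; k=3: 64328+0+44·34·23=98736 → min 77142.
Top-level splits: k=1: (L₁..L₁)·(L₂..L₄) → 0+77142+55·44·23 = 132802; k=2: (L₁..L₂)·(L₃..L₄) → 104060+33626+55·43·23 = 192081; k=3: (L₁..L₃)·(L₄..L₄) → 146608+0+55·34·23 = 189618.
Best split is after L₁, i.e. k = 1.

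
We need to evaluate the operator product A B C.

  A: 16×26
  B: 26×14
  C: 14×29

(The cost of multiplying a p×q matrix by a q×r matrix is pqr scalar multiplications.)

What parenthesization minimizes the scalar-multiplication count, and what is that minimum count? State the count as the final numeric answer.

12320

(A (B C)): cost 22620.
((A B) C): cost 12320.
Optimal: ((A B) C) with cost 12320.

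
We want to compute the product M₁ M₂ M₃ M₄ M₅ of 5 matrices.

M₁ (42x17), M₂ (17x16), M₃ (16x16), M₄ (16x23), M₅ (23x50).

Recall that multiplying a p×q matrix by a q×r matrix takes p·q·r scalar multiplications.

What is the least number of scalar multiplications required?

65858

Adjacent pairs: M₁M₂ = 42·17·16 = 11424; M₂M₃ = 17·16·16 = 4352; M₃M₄ = 16·16·23 = 5888; M₄M₅ = 16·23·50 = 18400.
Length 3: M₁..M₃: k=1: 0+4352+42·17·16=15776; k=2: 11424+0+42·16·16=22176 → min 15776 | M₂..M₄: k=2: 0+5888+17·16·23=12144; k=3: 4352+0+17·16·23=10608 → min 10608 | M₃..M₅: k=3: 0+18400+16·16·50=31200; k=4: 5888+0+16·23·50=24288 → min 24288.
Length 4: M₁..M₄: k=1: 0+10608+42·17·23=27030; k=2: 11424+5888+42·16·23=32768; k=3: 15776+0+42·16·23=31232 → min 27030 | M₂..M₅: k=2: 0+24288+17·16·50=37888; k=3: 4352+18400+17·16·50=36352; k=4: 10608+0+17·23·50=30158 → min 30158.
Length 5: M₁..M₅: k=1: 0+30158+42·17·50=65858; k=2: 11424+24288+42·16·50=69312; k=3: 15776+18400+42·16·50=67776; k=4: 27030+0+42·23·50=75330 → min 65858.
Optimal order: (M₁ (((M₂ M₃) M₄) M₅)) with cost 65858.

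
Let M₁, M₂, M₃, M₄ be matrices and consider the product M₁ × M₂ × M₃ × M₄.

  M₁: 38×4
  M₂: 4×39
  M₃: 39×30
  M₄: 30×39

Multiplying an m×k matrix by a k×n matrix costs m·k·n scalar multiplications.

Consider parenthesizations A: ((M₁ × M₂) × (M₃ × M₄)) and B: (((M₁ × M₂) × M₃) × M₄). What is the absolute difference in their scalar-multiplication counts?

14508

Order A = ((M₁ × M₂) × (M₃ × M₄)): (M₁ × M₂): 38×4 by 4×39 → 38×39, cost 38·4·39 = 5928; (M₃ × M₄): 39×30 by 30×39 → 39×39, cost 39·30·39 = 45630; ((M₁ × M₂) × (M₃ × M₄)): 38×39 by 39×39 → 38×39, cost 38·39·39 = 57798; cumulative 109356. Total 109356.
Order B = (((M₁ × M₂) × M₃) × M₄): (M₁ × M₂): 38×4 by 4×39 → 38×39, cost 38·4·39 = 5928; ((M₁ × M₂) × M₃): 38×39 by 39×30 → 38×30, cost 38·39·30 = 44460; cumulative 50388; (((M₁ × M₂) × M₃) × M₄): 38×30 by 30×39 → 38×39, cost 38·30·39 = 44460; cumulative 94848. Total 94848.
Difference: |109356 − 94848| = 14508.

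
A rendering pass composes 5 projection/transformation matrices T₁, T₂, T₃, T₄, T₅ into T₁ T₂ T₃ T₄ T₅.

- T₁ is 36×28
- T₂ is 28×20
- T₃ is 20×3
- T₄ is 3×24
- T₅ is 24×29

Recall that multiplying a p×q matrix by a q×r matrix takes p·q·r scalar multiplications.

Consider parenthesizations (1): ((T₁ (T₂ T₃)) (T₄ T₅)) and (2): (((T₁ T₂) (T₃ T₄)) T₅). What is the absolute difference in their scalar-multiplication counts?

Order (1) = ((T₁ (T₂ T₃)) (T₄ T₅)): (T₂ T₃): 28×20 by 20×3 → 28×3, cost 28·20·3 = 1680; (T₁ (T₂ T₃)): 36×28 by 28×3 → 36×3, cost 36·28·3 = 3024; cumulative 4704; (T₄ T₅): 3×24 by 24×29 → 3×29, cost 3·24·29 = 2088; ((T₁ (T₂ T₃)) (T₄ T₅)): 36×3 by 3×29 → 36×29, cost 36·3·29 = 3132; cumulative 9924. Total 9924.
Order (2) = (((T₁ T₂) (T₃ T₄)) T₅): (T₁ T₂): 36×28 by 28×20 → 36×20, cost 36·28·20 = 20160; (T₃ T₄): 20×3 by 3×24 → 20×24, cost 20·3·24 = 1440; ((T₁ T₂) (T₃ T₄)): 36×20 by 20×24 → 36×24, cost 36·20·24 = 17280; cumulative 38880; (((T₁ T₂) (T₃ T₄)) T₅): 36×24 by 24×29 → 36×29, cost 36·24·29 = 25056; cumulative 63936. Total 63936.
Difference: |9924 − 63936| = 54012.

54012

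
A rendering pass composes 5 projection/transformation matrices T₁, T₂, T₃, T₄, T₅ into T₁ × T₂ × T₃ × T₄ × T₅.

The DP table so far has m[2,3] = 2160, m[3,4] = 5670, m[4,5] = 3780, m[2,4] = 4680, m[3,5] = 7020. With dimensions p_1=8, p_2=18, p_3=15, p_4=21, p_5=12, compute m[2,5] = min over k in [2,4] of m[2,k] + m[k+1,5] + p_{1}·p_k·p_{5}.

m[2,5] = min over k∈[2,4] of m[2,k]+m[k+1,5]+p_{1}·p_k·p_{5}.
k=2: 0 + 7020 + 8·18·12 = 8748; k=3: 2160 + 3780 + 8·15·12 = 7380; k=4: 4680 + 0 + 8·21·12 = 6696.
Minimum: 6696 at k=4.

6696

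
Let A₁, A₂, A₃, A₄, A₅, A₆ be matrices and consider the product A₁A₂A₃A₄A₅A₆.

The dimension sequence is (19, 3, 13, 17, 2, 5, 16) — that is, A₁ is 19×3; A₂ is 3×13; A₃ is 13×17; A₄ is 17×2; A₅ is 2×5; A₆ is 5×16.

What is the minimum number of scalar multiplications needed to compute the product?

Adjacent pairs: A₁A₂ = 19·3·13 = 741; A₂A₃ = 3·13·17 = 663; A₃A₄ = 13·17·2 = 442; A₄A₅ = 17·2·5 = 170; A₅A₆ = 2·5·16 = 160.
Length 3: A₁..A₃: k=1: 0+663+19·3·17=1632; k=2: 741+0+19·13·17=4940 → min 1632 | A₂..A₄: k=2: 0+442+3·13·2=520; k=3: 663+0+3·17·2=765 → min 520 | A₃..A₅: k=3: 0+170+13·17·5=1275; k=4: 442+0+13·2·5=572 → min 572 | A₄..A₆: k=4: 0+160+17·2·16=704; k=5: 170+0+17·5·16=1530 → min 704.
Length 4: A₁..A₄: k=1: 0+520+19·3·2=634; k=2: 741+442+19·13·2=1677; k=3: 1632+0+19·17·2=2278 → min 634 | A₂..A₅: k=2: 0+572+3·13·5=767; k=3: 663+170+3·17·5=1088; k=4: 520+0+3·2·5=550 → min 550 | A₃..A₆: k=3: 0+704+13·17·16=4240; k=4: 442+160+13·2·16=1018; k=5: 572+0+13·5·16=1612 → min 1018.
Length 5: A₁..A₅: k=1: 0+550+19·3·5=835; k=2: 741+572+19·13·5=2548; k=3: 1632+170+19·17·5=3417; k=4: 634+0+19·2·5=824 → min 824 | A₂..A₆: k=2: 0+1018+3·13·16=1642; k=3: 663+704+3·17·16=2183; k=4: 520+160+3·2·16=776; k=5: 550+0+3·5·16=790 → min 776.
Length 6: A₁..A₆: k=1: 0+776+19·3·16=1688; k=2: 741+1018+19·13·16=5711; k=3: 1632+704+19·17·16=7504; k=4: 634+160+19·2·16=1402; k=5: 824+0+19·5·16=2344 → min 1402.
Optimal order: ((A₁(A₂(A₃A₄)))(A₅A₆)) with cost 1402.

1402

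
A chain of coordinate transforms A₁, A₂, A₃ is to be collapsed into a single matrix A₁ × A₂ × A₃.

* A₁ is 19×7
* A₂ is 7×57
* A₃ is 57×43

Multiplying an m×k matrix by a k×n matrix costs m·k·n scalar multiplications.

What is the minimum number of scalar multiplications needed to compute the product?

Order (A₁ × (A₂ × A₃)): (A₂ × A₃): 7×57 by 57×43 → 7×43, cost 7·57·43 = 17157; (A₁ × (A₂ × A₃)): 19×7 by 7×43 → 19×43, cost 19·7·43 = 5719; cumulative 22876. Total 22876.
Order ((A₁ × A₂) × A₃): (A₁ × A₂): 19×7 by 7×57 → 19×57, cost 19·7·57 = 7581; ((A₁ × A₂) × A₃): 19×57 by 57×43 → 19×43, cost 19·57·43 = 46569; cumulative 54150. Total 54150.
Minimum: 22876.

22876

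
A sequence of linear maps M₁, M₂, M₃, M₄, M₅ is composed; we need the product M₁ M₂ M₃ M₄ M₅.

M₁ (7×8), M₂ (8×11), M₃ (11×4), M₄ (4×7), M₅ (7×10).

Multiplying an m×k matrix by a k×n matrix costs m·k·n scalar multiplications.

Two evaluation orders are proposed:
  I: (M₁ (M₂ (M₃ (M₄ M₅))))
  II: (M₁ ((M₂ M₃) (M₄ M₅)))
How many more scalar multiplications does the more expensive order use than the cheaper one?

648

Order I = (M₁ (M₂ (M₃ (M₄ M₅)))): (M₄ M₅): 4×7 by 7×10 → 4×10, cost 4·7·10 = 280; (M₃ (M₄ M₅)): 11×4 by 4×10 → 11×10, cost 11·4·10 = 440; cumulative 720; (M₂ (M₃ (M₄ M₅))): 8×11 by 11×10 → 8×10, cost 8·11·10 = 880; cumulative 1600; (M₁ (M₂ (M₃ (M₄ M₅)))): 7×8 by 8×10 → 7×10, cost 7·8·10 = 560; cumulative 2160. Total 2160.
Order II = (M₁ ((M₂ M₃) (M₄ M₅))): (M₂ M₃): 8×11 by 11×4 → 8×4, cost 8·11·4 = 352; (M₄ M₅): 4×7 by 7×10 → 4×10, cost 4·7·10 = 280; ((M₂ M₃) (M₄ M₅)): 8×4 by 4×10 → 8×10, cost 8·4·10 = 320; cumulative 952; (M₁ ((M₂ M₃) (M₄ M₅))): 7×8 by 8×10 → 7×10, cost 7·8·10 = 560; cumulative 1512. Total 1512.
Difference: |2160 − 1512| = 648.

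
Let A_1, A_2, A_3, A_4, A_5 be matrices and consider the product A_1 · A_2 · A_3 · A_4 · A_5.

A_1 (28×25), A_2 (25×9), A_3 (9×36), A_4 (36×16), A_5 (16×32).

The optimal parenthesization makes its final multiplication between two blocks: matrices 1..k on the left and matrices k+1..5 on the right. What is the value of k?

2

Adjacent pairs: A_1A_2 = 28·25·9 = 6300; A_2A_3 = 25·9·36 = 8100; A_3A_4 = 9·36·16 = 5184; A_4A_5 = 36·16·32 = 18432.
Length 3: A_1..A_3: k=1: 0+8100+28·25·36=33300; k=2: 6300+0+28·9·36=15372 → min 15372 | A_2..A_4: k=2: 0+5184+25·9·16=8784; k=3: 8100+0+25·36·16=22500 → min 8784 | A_3..A_5: k=3: 0+18432+9·36·32=28800; k=4: 5184+0+9·16·32=9792 → min 9792.
Length 4: A_1..A_4: k=1: 0+8784+28·25·16=19984; k=2: 6300+5184+28·9·16=15516; k=3: 15372+0+28·36·16=31500 → min 15516 | A_2..A_5: k=2: 0+9792+25·9·32=16992; k=3: 8100+18432+25·36·32=55332; k=4: 8784+0+25·16·32=21584 → min 16992.
Top-level splits: k=1: (A_1..A_1)·(A_2..A_5) → 0+16992+28·25·32 = 39392; k=2: (A_1..A_2)·(A_3..A_5) → 6300+9792+28·9·32 = 24156; k=3: (A_1..A_3)·(A_4..A_5) → 15372+18432+28·36·32 = 66060; k=4: (A_1..A_4)·(A_5..A_5) → 15516+0+28·16·32 = 29852.
Best split is after A_2, i.e. k = 2.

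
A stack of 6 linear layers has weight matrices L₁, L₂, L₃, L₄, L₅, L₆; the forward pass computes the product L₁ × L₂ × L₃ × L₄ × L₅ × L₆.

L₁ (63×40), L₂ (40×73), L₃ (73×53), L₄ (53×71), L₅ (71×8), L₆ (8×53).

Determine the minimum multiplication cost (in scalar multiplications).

131288

Adjacent pairs: L₁L₂ = 63·40·73 = 183960; L₂L₃ = 40·73·53 = 154760; L₃L₄ = 73·53·71 = 274699; L₄L₅ = 53·71·8 = 30104; L₅L₆ = 71·8·53 = 30104.
Length 3: L₁..L₃: k=1: 0+154760+63·40·53=288320; k=2: 183960+0+63·73·53=427707 → min 288320 | L₂..L₄: k=2: 0+274699+40·73·71=482019; k=3: 154760+0+40·53·71=305280 → min 305280 | L₃..L₅: k=3: 0+30104+73·53·8=61056; k=4: 274699+0+73·71·8=316163 → min 61056 | L₄..L₆: k=4: 0+30104+53·71·53=229543; k=5: 30104+0+53·8·53=52576 → min 52576.
Length 4: L₁..L₄: k=1: 0+305280+63·40·71=484200; k=2: 183960+274699+63·73·71=785188; k=3: 288320+0+63·53·71=525389 → min 484200 | L₂..L₅: k=2: 0+61056+40·73·8=84416; k=3: 154760+30104+40·53·8=201824; k=4: 305280+0+40·71·8=328000 → min 84416 | L₃..L₆: k=3: 0+52576+73·53·53=257633; k=4: 274699+30104+73·71·53=579502; k=5: 61056+0+73·8·53=92008 → min 92008.
Length 5: L₁..L₅: k=1: 0+84416+63·40·8=104576; k=2: 183960+61056+63·73·8=281808; k=3: 288320+30104+63·53·8=345136; k=4: 484200+0+63·71·8=519984 → min 104576 | L₂..L₆: k=2: 0+92008+40·73·53=246768; k=3: 154760+52576+40·53·53=319696; k=4: 305280+30104+40·71·53=485904; k=5: 84416+0+40·8·53=101376 → min 101376.
Length 6: L₁..L₆: k=1: 0+101376+63·40·53=234936; k=2: 183960+92008+63·73·53=519715; k=3: 288320+52576+63·53·53=517863; k=4: 484200+30104+63·71·53=751373; k=5: 104576+0+63·8·53=131288 → min 131288.
Optimal order: ((L₁ × (L₂ × (L₃ × (L₄ × L₅)))) × L₆) with cost 131288.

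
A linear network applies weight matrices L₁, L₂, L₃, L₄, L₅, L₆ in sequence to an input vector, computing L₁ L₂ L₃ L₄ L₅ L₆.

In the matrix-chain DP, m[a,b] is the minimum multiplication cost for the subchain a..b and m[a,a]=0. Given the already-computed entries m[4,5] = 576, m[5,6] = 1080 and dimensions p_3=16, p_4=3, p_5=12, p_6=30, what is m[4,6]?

m[4,6] = min over k∈[4,5] of m[4,k]+m[k+1,6]+p_{3}·p_k·p_{6}.
k=4: 0 + 1080 + 16·3·30 = 2520; k=5: 576 + 0 + 16·12·30 = 6336.
Minimum: 2520 at k=4.

2520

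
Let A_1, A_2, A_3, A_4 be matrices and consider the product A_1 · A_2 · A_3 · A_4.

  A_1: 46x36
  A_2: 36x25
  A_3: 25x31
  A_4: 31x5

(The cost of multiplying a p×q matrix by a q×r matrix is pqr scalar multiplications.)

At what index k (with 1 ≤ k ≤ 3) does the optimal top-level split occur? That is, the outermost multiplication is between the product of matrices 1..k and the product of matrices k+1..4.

1

Adjacent pairs: A_1A_2 = 46·36·25 = 41400; A_2A_3 = 36·25·31 = 27900; A_3A_4 = 25·31·5 = 3875.
Length 3: A_1..A_3: k=1: 0+27900+46·36·31=79236; k=2: 41400+0+46·25·31=77050 → min 77050 | A_2..A_4: k=2: 0+3875+36·25·5=8375; k=3: 27900+0+36·31·5=33480 → min 8375.
Top-level splits: k=1: (A_1..A_1)·(A_2..A_4) → 0+8375+46·36·5 = 16655; k=2: (A_1..A_2)·(A_3..A_4) → 41400+3875+46·25·5 = 51025; k=3: (A_1..A_3)·(A_4..A_4) → 77050+0+46·31·5 = 84180.
Best split is after A_1, i.e. k = 1.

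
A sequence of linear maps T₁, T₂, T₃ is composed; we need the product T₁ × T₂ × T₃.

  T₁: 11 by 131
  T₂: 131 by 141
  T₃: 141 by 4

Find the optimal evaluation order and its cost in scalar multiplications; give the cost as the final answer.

79648

(T₁ × (T₂ × T₃)): cost 79648.
((T₁ × T₂) × T₃): cost 209385.
Optimal: (T₁ × (T₂ × T₃)) with cost 79648.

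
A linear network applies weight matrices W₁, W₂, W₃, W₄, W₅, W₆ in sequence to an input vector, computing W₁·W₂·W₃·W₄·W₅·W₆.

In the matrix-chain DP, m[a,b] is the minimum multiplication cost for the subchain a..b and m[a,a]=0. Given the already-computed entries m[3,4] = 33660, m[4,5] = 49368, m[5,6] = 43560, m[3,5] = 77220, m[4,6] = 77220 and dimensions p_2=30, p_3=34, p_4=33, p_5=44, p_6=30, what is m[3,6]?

106920

m[3,6] = min over k∈[3,5] of m[3,k]+m[k+1,6]+p_{2}·p_k·p_{6}.
k=3: 0 + 77220 + 30·34·30 = 107820; k=4: 33660 + 43560 + 30·33·30 = 106920; k=5: 77220 + 0 + 30·44·30 = 116820.
Minimum: 106920 at k=4.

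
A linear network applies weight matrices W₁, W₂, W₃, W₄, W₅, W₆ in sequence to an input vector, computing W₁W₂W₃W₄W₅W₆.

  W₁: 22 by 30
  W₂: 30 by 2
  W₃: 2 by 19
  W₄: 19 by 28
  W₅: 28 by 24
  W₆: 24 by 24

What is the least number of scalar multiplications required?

5936

Adjacent pairs: W₁W₂ = 22·30·2 = 1320; W₂W₃ = 30·2·19 = 1140; W₃W₄ = 2·19·28 = 1064; W₄W₅ = 19·28·24 = 12768; W₅W₆ = 28·24·24 = 16128.
Length 3: W₁..W₃: k=1: 0+1140+22·30·19=13680; k=2: 1320+0+22·2·19=2156 → min 2156 | W₂..W₄: k=2: 0+1064+30·2·28=2744; k=3: 1140+0+30·19·28=17100 → min 2744 | W₃..W₅: k=3: 0+12768+2·19·24=13680; k=4: 1064+0+2·28·24=2408 → min 2408 | W₄..W₆: k=4: 0+16128+19·28·24=28896; k=5: 12768+0+19·24·24=23712 → min 23712.
Length 4: W₁..W₄: k=1: 0+2744+22·30·28=21224; k=2: 1320+1064+22·2·28=3616; k=3: 2156+0+22·19·28=13860 → min 3616 | W₂..W₅: k=2: 0+2408+30·2·24=3848; k=3: 1140+12768+30·19·24=27588; k=4: 2744+0+30·28·24=22904 → min 3848 | W₃..W₆: k=3: 0+23712+2·19·24=24624; k=4: 1064+16128+2·28·24=18536; k=5: 2408+0+2·24·24=3560 → min 3560.
Length 5: W₁..W₅: k=1: 0+3848+22·30·24=19688; k=2: 1320+2408+22·2·24=4784; k=3: 2156+12768+22·19·24=24956; k=4: 3616+0+22·28·24=18400 → min 4784 | W₂..W₆: k=2: 0+3560+30·2·24=5000; k=3: 1140+23712+30·19·24=38532; k=4: 2744+16128+30·28·24=39032; k=5: 3848+0+30·24·24=21128 → min 5000.
Length 6: W₁..W₆: k=1: 0+5000+22·30·24=20840; k=2: 1320+3560+22·2·24=5936; k=3: 2156+23712+22·19·24=35900; k=4: 3616+16128+22·28·24=34528; k=5: 4784+0+22·24·24=17456 → min 5936.
Optimal order: ((W₁W₂)(((W₃W₄)W₅)W₆)) with cost 5936.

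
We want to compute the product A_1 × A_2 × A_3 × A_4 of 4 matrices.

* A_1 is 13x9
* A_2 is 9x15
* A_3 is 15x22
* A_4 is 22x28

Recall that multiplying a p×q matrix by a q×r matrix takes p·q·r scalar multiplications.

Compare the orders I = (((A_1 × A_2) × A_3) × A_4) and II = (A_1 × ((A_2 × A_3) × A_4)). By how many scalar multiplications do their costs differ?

Order I = (((A_1 × A_2) × A_3) × A_4): (A_1 × A_2): 13×9 by 9×15 → 13×15, cost 13·9·15 = 1755; ((A_1 × A_2) × A_3): 13×15 by 15×22 → 13×22, cost 13·15·22 = 4290; cumulative 6045; (((A_1 × A_2) × A_3) × A_4): 13×22 by 22×28 → 13×28, cost 13·22·28 = 8008; cumulative 14053. Total 14053.
Order II = (A_1 × ((A_2 × A_3) × A_4)): (A_2 × A_3): 9×15 by 15×22 → 9×22, cost 9·15·22 = 2970; ((A_2 × A_3) × A_4): 9×22 by 22×28 → 9×28, cost 9·22·28 = 5544; cumulative 8514; (A_1 × ((A_2 × A_3) × A_4)): 13×9 by 9×28 → 13×28, cost 13·9·28 = 3276; cumulative 11790. Total 11790.
Difference: |14053 − 11790| = 2263.

2263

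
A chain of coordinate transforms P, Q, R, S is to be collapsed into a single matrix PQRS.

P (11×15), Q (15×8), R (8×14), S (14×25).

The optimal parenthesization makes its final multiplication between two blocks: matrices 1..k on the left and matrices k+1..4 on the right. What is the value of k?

Adjacent pairs: PQ = 11·15·8 = 1320; QR = 15·8·14 = 1680; RS = 8·14·25 = 2800.
Length 3: P..R: k=1: 0+1680+11·15·14=3990; k=2: 1320+0+11·8·14=2552 → min 2552 | Q..S: k=2: 0+2800+15·8·25=5800; k=3: 1680+0+15·14·25=6930 → min 5800.
Top-level splits: k=1: (P..P)·(Q..S) → 0+5800+11·15·25 = 9925; k=2: (P..Q)·(R..S) → 1320+2800+11·8·25 = 6320; k=3: (P..R)·(S..S) → 2552+0+11·14·25 = 6402.
Best split is after Q, i.e. k = 2.

2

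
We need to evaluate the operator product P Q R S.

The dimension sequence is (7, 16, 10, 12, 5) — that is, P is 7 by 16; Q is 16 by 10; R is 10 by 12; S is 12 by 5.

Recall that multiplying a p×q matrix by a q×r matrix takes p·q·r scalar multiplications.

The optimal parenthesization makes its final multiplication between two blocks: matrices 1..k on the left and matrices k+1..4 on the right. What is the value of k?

Adjacent pairs: PQ = 7·16·10 = 1120; QR = 16·10·12 = 1920; RS = 10·12·5 = 600.
Length 3: P..R: k=1: 0+1920+7·16·12=3264; k=2: 1120+0+7·10·12=1960 → min 1960 | Q..S: k=2: 0+600+16·10·5=1400; k=3: 1920+0+16·12·5=2880 → min 1400.
Top-level splits: k=1: (P..P)·(Q..S) → 0+1400+7·16·5 = 1960; k=2: (P..Q)·(R..S) → 1120+600+7·10·5 = 2070; k=3: (P..R)·(S..S) → 1960+0+7·12·5 = 2380.
Best split is after P, i.e. k = 1.

1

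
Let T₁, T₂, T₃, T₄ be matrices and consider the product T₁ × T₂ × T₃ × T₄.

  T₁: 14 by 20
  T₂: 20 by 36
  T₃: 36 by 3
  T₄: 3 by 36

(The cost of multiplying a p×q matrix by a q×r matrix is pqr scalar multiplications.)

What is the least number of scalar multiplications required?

4512

Adjacent pairs: T₁T₂ = 14·20·36 = 10080; T₂T₃ = 20·36·3 = 2160; T₃T₄ = 36·3·36 = 3888.
Length 3: T₁..T₃: k=1: 0+2160+14·20·3=3000; k=2: 10080+0+14·36·3=11592 → min 3000 | T₂..T₄: k=2: 0+3888+20·36·36=29808; k=3: 2160+0+20·3·36=4320 → min 4320.
Length 4: T₁..T₄: k=1: 0+4320+14·20·36=14400; k=2: 10080+3888+14·36·36=32112; k=3: 3000+0+14·3·36=4512 → min 4512.
Optimal order: ((T₁ × (T₂ × T₃)) × T₄) with cost 4512.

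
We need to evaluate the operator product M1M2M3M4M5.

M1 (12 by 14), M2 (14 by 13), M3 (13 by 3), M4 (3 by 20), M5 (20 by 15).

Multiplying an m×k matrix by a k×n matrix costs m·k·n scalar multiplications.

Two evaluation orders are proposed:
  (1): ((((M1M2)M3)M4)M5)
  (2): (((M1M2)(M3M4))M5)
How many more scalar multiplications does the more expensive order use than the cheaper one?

2712

Order (1) = ((((M1M2)M3)M4)M5): (M1M2): 12×14 by 14×13 → 12×13, cost 12·14·13 = 2184; ((M1M2)M3): 12×13 by 13×3 → 12×3, cost 12·13·3 = 468; cumulative 2652; (((M1M2)M3)M4): 12×3 by 3×20 → 12×20, cost 12·3·20 = 720; cumulative 3372; ((((M1M2)M3)M4)M5): 12×20 by 20×15 → 12×15, cost 12·20·15 = 3600; cumulative 6972. Total 6972.
Order (2) = (((M1M2)(M3M4))M5): (M1M2): 12×14 by 14×13 → 12×13, cost 12·14·13 = 2184; (M3M4): 13×3 by 3×20 → 13×20, cost 13·3·20 = 780; ((M1M2)(M3M4)): 12×13 by 13×20 → 12×20, cost 12·13·20 = 3120; cumulative 6084; (((M1M2)(M3M4))M5): 12×20 by 20×15 → 12×15, cost 12·20·15 = 3600; cumulative 9684. Total 9684.
Difference: |6972 − 9684| = 2712.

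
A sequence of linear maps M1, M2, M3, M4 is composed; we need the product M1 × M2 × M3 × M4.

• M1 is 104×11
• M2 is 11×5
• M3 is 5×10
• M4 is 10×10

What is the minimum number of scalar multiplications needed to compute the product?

Adjacent pairs: M1M2 = 104·11·5 = 5720; M2M3 = 11·5·10 = 550; M3M4 = 5·10·10 = 500.
Length 3: M1..M3: k=1: 0+550+104·11·10=11990; k=2: 5720+0+104·5·10=10920 → min 10920 | M2..M4: k=2: 0+500+11·5·10=1050; k=3: 550+0+11·10·10=1650 → min 1050.
Length 4: M1..M4: k=1: 0+1050+104·11·10=12490; k=2: 5720+500+104·5·10=11420; k=3: 10920+0+104·10·10=21320 → min 11420.
Optimal order: ((M1 × M2) × (M3 × M4)) with cost 11420.

11420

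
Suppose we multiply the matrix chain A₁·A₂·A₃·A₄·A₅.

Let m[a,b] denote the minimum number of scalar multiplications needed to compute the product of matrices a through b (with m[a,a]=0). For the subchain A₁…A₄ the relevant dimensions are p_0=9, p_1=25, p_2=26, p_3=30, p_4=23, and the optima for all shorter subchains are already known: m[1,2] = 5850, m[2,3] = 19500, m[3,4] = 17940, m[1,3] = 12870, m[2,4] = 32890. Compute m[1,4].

19080

m[1,4] = min over k∈[1,3] of m[1,k]+m[k+1,4]+p_{0}·p_k·p_{4}.
k=1: 0 + 32890 + 9·25·23 = 38065; k=2: 5850 + 17940 + 9·26·23 = 29172; k=3: 12870 + 0 + 9·30·23 = 19080.
Minimum: 19080 at k=3.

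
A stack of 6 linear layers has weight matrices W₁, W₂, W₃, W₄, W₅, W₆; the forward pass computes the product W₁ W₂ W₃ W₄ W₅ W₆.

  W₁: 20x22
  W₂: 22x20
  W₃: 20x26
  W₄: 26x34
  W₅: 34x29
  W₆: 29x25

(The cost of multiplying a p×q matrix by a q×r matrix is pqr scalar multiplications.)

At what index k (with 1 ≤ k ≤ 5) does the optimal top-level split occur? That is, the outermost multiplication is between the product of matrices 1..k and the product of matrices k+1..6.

2

Adjacent pairs: W₁W₂ = 20·22·20 = 8800; W₂W₃ = 22·20·26 = 11440; W₃W₄ = 20·26·34 = 17680; W₄W₅ = 26·34·29 = 25636; W₅W₆ = 34·29·25 = 24650.
Length 3: W₁..W₃: k=1: 0+11440+20·22·26=22880; k=2: 8800+0+20·20·26=19200 → min 19200 | W₂..W₄: k=2: 0+17680+22·20·34=32640; k=3: 11440+0+22·26·34=30888 → min 30888 | W₃..W₅: k=3: 0+25636+20·26·29=40716; k=4: 17680+0+20·34·29=37400 → min 37400 | W₄..W₆: k=4: 0+24650+26·34·25=46750; k=5: 25636+0+26·29·25=44486 → min 44486.
Length 4: W₁..W₄: k=1: 0+30888+20·22·34=45848; k=2: 8800+17680+20·20·34=40080; k=3: 19200+0+20·26·34=36880 → min 36880 | W₂..W₅: k=2: 0+37400+22·20·29=50160; k=3: 11440+25636+22·26·29=53664; k=4: 30888+0+22·34·29=52580 → min 50160 | W₃..W₆: k=3: 0+44486+20·26·25=57486; k=4: 17680+24650+20·34·25=59330; k=5: 37400+0+20·29·25=51900 → min 51900.
Length 5: W₁..W₅: k=1: 0+50160+20·22·29=62920; k=2: 8800+37400+20·20·29=57800; k=3: 19200+25636+20·26·29=59916; k=4: 36880+0+20·34·29=56600 → min 56600 | W₂..W₆: k=2: 0+51900+22·20·25=62900; k=3: 11440+44486+22·26·25=70226; k=4: 30888+24650+22·34·25=74238; k=5: 50160+0+22·29·25=66110 → min 62900.
Top-level splits: k=1: (W₁..W₁)·(W₂..W₆) → 0+62900+20·22·25 = 73900; k=2: (W₁..W₂)·(W₃..W₆) → 8800+51900+20·20·25 = 70700; k=3: (W₁..W₃)·(W₄..W₆) → 19200+44486+20·26·25 = 76686; k=4: (W₁..W₄)·(W₅..W₆) → 36880+24650+20·34·25 = 78530; k=5: (W₁..W₅)·(W₆..W₆) → 56600+0+20·29·25 = 71100.
Best split is after W₂, i.e. k = 2.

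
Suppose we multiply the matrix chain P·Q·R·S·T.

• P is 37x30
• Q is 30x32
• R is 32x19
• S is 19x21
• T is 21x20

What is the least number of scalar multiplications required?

Adjacent pairs: PQ = 37·30·32 = 35520; QR = 30·32·19 = 18240; RS = 32·19·21 = 12768; ST = 19·21·20 = 7980.
Length 3: P..R: k=1: 0+18240+37·30·19=39330; k=2: 35520+0+37·32·19=58016 → min 39330 | Q..S: k=2: 0+12768+30·32·21=32928; k=3: 18240+0+30·19·21=30210 → min 30210 | R..T: k=3: 0+7980+32·19·20=20140; k=4: 12768+0+32·21·20=26208 → min 20140.
Length 4: P..S: k=1: 0+30210+37·30·21=53520; k=2: 35520+12768+37·32·21=73152; k=3: 39330+0+37·19·21=54093 → min 53520 | Q..T: k=2: 0+20140+30·32·20=39340; k=3: 18240+7980+30·19·20=37620; k=4: 30210+0+30·21·20=42810 → min 37620.
Length 5: P..T: k=1: 0+37620+37·30·20=59820; k=2: 35520+20140+37·32·20=79340; k=3: 39330+7980+37·19·20=61370; k=4: 53520+0+37·21·20=69060 → min 59820.
Optimal order: (P·((Q·R)·(S·T))) with cost 59820.

59820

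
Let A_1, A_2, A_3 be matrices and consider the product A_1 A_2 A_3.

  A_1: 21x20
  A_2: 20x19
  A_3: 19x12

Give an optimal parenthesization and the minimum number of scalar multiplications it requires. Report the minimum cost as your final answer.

(A_1 (A_2 A_3)): cost 9600.
((A_1 A_2) A_3): cost 12768.
Optimal: (A_1 (A_2 A_3)) with cost 9600.

9600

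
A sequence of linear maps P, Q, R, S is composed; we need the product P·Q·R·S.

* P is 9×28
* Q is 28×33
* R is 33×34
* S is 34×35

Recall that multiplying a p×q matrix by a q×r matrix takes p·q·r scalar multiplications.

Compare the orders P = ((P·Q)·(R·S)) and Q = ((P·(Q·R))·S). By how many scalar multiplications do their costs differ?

Order P = ((P·Q)·(R·S)): (P·Q): 9×28 by 28×33 → 9×33, cost 9·28·33 = 8316; (R·S): 33×34 by 34×35 → 33×35, cost 33·34·35 = 39270; ((P·Q)·(R·S)): 9×33 by 33×35 → 9×35, cost 9·33·35 = 10395; cumulative 57981. Total 57981.
Order Q = ((P·(Q·R))·S): (Q·R): 28×33 by 33×34 → 28×34, cost 28·33·34 = 31416; (P·(Q·R)): 9×28 by 28×34 → 9×34, cost 9·28·34 = 8568; cumulative 39984; ((P·(Q·R))·S): 9×34 by 34×35 → 9×35, cost 9·34·35 = 10710; cumulative 50694. Total 50694.
Difference: |57981 − 50694| = 7287.

7287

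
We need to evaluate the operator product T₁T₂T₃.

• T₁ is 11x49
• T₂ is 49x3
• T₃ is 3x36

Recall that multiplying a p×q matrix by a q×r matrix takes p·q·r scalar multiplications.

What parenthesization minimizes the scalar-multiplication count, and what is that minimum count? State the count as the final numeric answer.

(T₁(T₂T₃)): cost 24696.
((T₁T₂)T₃): cost 2805.
Optimal: ((T₁T₂)T₃) with cost 2805.

2805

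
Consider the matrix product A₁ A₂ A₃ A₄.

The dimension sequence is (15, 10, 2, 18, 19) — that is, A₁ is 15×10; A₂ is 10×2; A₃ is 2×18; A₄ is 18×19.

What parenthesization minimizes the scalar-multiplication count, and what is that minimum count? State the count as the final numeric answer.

1554

Adjacent pairs: A₁A₂ = 15·10·2 = 300; A₂A₃ = 10·2·18 = 360; A₃A₄ = 2·18·19 = 684.
Length 3: A₁..A₃: k=1: 0+360+15·10·18=3060; k=2: 300+0+15·2·18=840 → min 840 | A₂..A₄: k=2: 0+684+10·2·19=1064; k=3: 360+0+10·18·19=3780 → min 1064.
Length 4: A₁..A₄: k=1: 0+1064+15·10·19=3914; k=2: 300+684+15·2·19=1554; k=3: 840+0+15·18·19=5970 → min 1554.
Optimal parenthesization: ((A₁ A₂) (A₃ A₄)) with cost 1554.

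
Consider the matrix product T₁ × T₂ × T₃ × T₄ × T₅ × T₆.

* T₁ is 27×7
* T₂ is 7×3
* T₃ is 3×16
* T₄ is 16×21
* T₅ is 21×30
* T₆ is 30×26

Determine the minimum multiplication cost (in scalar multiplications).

Adjacent pairs: T₁T₂ = 27·7·3 = 567; T₂T₃ = 7·3·16 = 336; T₃T₄ = 3·16·21 = 1008; T₄T₅ = 16·21·30 = 10080; T₅T₆ = 21·30·26 = 16380.
Length 3: T₁..T₃: k=1: 0+336+27·7·16=3360; k=2: 567+0+27·3·16=1863 → min 1863 | T₂..T₄: k=2: 0+1008+7·3·21=1449; k=3: 336+0+7·16·21=2688 → min 1449 | T₃..T₅: k=3: 0+10080+3·16·30=11520; k=4: 1008+0+3·21·30=2898 → min 2898 | T₄..T₆: k=4: 0+16380+16·21·26=25116; k=5: 10080+0+16·30·26=22560 → min 22560.
Length 4: T₁..T₄: k=1: 0+1449+27·7·21=5418; k=2: 567+1008+27·3·21=3276; k=3: 1863+0+27·16·21=10935 → min 3276 | T₂..T₅: k=2: 0+2898+7·3·30=3528; k=3: 336+10080+7·16·30=13776; k=4: 1449+0+7·21·30=5859 → min 3528 | T₃..T₆: k=3: 0+22560+3·16·26=23808; k=4: 1008+16380+3·21·26=19026; k=5: 2898+0+3·30·26=5238 → min 5238.
Length 5: T₁..T₅: k=1: 0+3528+27·7·30=9198; k=2: 567+2898+27·3·30=5895; k=3: 1863+10080+27·16·30=24903; k=4: 3276+0+27·21·30=20286 → min 5895 | T₂..T₆: k=2: 0+5238+7·3·26=5784; k=3: 336+22560+7·16·26=25808; k=4: 1449+16380+7·21·26=21651; k=5: 3528+0+7·30·26=8988 → min 5784.
Length 6: T₁..T₆: k=1: 0+5784+27·7·26=10698; k=2: 567+5238+27·3·26=7911; k=3: 1863+22560+27·16·26=35655; k=4: 3276+16380+27·21·26=34398; k=5: 5895+0+27·30·26=26955 → min 7911.
Optimal order: ((T₁ × T₂) × (((T₃ × T₄) × T₅) × T₆)) with cost 7911.

7911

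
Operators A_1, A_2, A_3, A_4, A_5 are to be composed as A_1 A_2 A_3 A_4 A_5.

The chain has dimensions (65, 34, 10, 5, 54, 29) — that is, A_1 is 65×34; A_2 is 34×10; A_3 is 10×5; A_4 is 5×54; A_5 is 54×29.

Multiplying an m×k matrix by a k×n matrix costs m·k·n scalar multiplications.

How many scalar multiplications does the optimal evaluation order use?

Adjacent pairs: A_1A_2 = 65·34·10 = 22100; A_2A_3 = 34·10·5 = 1700; A_3A_4 = 10·5·54 = 2700; A_4A_5 = 5·54·29 = 7830.
Length 3: A_1..A_3: k=1: 0+1700+65·34·5=12750; k=2: 22100+0+65·10·5=25350 → min 12750 | A_2..A_4: k=2: 0+2700+34·10·54=21060; k=3: 1700+0+34·5·54=10880 → min 10880 | A_3..A_5: k=3: 0+7830+10·5·29=9280; k=4: 2700+0+10·54·29=18360 → min 9280.
Length 4: A_1..A_4: k=1: 0+10880+65·34·54=130220; k=2: 22100+2700+65·10·54=59900; k=3: 12750+0+65·5·54=30300 → min 30300 | A_2..A_5: k=2: 0+9280+34·10·29=19140; k=3: 1700+7830+34·5·29=14460; k=4: 10880+0+34·54·29=64124 → min 14460.
Length 5: A_1..A_5: k=1: 0+14460+65·34·29=78550; k=2: 22100+9280+65·10·29=50230; k=3: 12750+7830+65·5·29=30005; k=4: 30300+0+65·54·29=132090 → min 30005.
Optimal order: ((A_1 (A_2 A_3)) (A_4 A_5)) with cost 30005.

30005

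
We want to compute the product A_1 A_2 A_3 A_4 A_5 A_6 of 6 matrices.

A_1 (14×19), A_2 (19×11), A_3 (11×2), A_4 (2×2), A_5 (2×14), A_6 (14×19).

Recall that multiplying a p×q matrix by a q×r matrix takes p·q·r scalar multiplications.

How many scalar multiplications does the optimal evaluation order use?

Adjacent pairs: A_1A_2 = 14·19·11 = 2926; A_2A_3 = 19·11·2 = 418; A_3A_4 = 11·2·2 = 44; A_4A_5 = 2·2·14 = 56; A_5A_6 = 2·14·19 = 532.
Length 3: A_1..A_3: k=1: 0+418+14·19·2=950; k=2: 2926+0+14·11·2=3234 → min 950 | A_2..A_4: k=2: 0+44+19·11·2=462; k=3: 418+0+19·2·2=494 → min 462 | A_3..A_5: k=3: 0+56+11·2·14=364; k=4: 44+0+11·2·14=352 → min 352 | A_4..A_6: k=4: 0+532+2·2·19=608; k=5: 56+0+2·14·19=588 → min 588.
Length 4: A_1..A_4: k=1: 0+462+14·19·2=994; k=2: 2926+44+14·11·2=3278; k=3: 950+0+14·2·2=1006 → min 994 | A_2..A_5: k=2: 0+352+19·11·14=3278; k=3: 418+56+19·2·14=1006; k=4: 462+0+19·2·14=994 → min 994 | A_3..A_6: k=3: 0+588+11·2·19=1006; k=4: 44+532+11·2·19=994; k=5: 352+0+11·14·19=3278 → min 994.
Length 5: A_1..A_5: k=1: 0+994+14·19·14=4718; k=2: 2926+352+14·11·14=5434; k=3: 950+56+14·2·14=1398; k=4: 994+0+14·2·14=1386 → min 1386 | A_2..A_6: k=2: 0+994+19·11·19=4965; k=3: 418+588+19·2·19=1728; k=4: 462+532+19·2·19=1716; k=5: 994+0+19·14·19=6048 → min 1716.
Length 6: A_1..A_6: k=1: 0+1716+14·19·19=6770; k=2: 2926+994+14·11·19=6846; k=3: 950+588+14·2·19=2070; k=4: 994+532+14·2·19=2058; k=5: 1386+0+14·14·19=5110 → min 2058.
Optimal order: ((A_1 (A_2 (A_3 A_4))) (A_5 A_6)) with cost 2058.

2058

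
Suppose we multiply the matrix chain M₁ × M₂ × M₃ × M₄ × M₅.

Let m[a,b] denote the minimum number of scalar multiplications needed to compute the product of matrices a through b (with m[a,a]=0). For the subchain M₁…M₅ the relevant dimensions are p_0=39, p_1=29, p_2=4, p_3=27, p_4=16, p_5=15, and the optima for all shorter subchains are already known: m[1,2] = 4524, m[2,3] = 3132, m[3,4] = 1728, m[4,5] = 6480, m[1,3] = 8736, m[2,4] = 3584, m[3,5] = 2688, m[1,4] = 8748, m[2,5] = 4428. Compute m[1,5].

m[1,5] = min over k∈[1,4] of m[1,k]+m[k+1,5]+p_{0}·p_k·p_{5}.
k=1: 0 + 4428 + 39·29·15 = 21393; k=2: 4524 + 2688 + 39·4·15 = 9552; k=3: 8736 + 6480 + 39·27·15 = 31011; k=4: 8748 + 0 + 39·16·15 = 18108.
Minimum: 9552 at k=2.

9552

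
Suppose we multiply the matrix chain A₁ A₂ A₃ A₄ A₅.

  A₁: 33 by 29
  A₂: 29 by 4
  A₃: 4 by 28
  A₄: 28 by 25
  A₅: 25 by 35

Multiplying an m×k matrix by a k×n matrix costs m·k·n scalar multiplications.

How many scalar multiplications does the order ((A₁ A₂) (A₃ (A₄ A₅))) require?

(A₁ A₂): 33×29 by 29×4 → 33×4, cost 33·29·4 = 3828
(A₄ A₅): 28×25 by 25×35 → 28×35, cost 28·25·35 = 24500
(A₃ (A₄ A₅)): 4×28 by 28×35 → 4×35, cost 4·28·35 = 3920; cumulative 28420
((A₁ A₂) (A₃ (A₄ A₅))): 33×4 by 4×35 → 33×35, cost 33·4·35 = 4620; cumulative 36868
Total: 36868 scalar multiplications.

36868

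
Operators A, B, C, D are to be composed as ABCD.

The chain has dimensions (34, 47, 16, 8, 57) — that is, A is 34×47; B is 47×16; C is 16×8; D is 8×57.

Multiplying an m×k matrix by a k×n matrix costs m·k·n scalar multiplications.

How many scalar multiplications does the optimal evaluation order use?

Adjacent pairs: AB = 34·47·16 = 25568; BC = 47·16·8 = 6016; CD = 16·8·57 = 7296.
Length 3: A..C: k=1: 0+6016+34·47·8=18800; k=2: 25568+0+34·16·8=29920 → min 18800 | B..D: k=2: 0+7296+47·16·57=50160; k=3: 6016+0+47·8·57=27448 → min 27448.
Length 4: A..D: k=1: 0+27448+34·47·57=118534; k=2: 25568+7296+34·16·57=63872; k=3: 18800+0+34·8·57=34304 → min 34304.
Optimal order: ((A(BC))D) with cost 34304.

34304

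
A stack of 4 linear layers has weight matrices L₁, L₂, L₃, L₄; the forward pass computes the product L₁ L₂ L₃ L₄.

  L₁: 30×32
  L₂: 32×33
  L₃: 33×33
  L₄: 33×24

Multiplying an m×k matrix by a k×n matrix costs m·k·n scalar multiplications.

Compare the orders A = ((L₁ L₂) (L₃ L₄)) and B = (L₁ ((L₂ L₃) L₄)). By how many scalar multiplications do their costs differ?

Order A = ((L₁ L₂) (L₃ L₄)): (L₁ L₂): 30×32 by 32×33 → 30×33, cost 30·32·33 = 31680; (L₃ L₄): 33×33 by 33×24 → 33×24, cost 33·33·24 = 26136; ((L₁ L₂) (L₃ L₄)): 30×33 by 33×24 → 30×24, cost 30·33·24 = 23760; cumulative 81576. Total 81576.
Order B = (L₁ ((L₂ L₃) L₄)): (L₂ L₃): 32×33 by 33×33 → 32×33, cost 32·33·33 = 34848; ((L₂ L₃) L₄): 32×33 by 33×24 → 32×24, cost 32·33·24 = 25344; cumulative 60192; (L₁ ((L₂ L₃) L₄)): 30×32 by 32×24 → 30×24, cost 30·32·24 = 23040; cumulative 83232. Total 83232.
Difference: |81576 − 83232| = 1656.

1656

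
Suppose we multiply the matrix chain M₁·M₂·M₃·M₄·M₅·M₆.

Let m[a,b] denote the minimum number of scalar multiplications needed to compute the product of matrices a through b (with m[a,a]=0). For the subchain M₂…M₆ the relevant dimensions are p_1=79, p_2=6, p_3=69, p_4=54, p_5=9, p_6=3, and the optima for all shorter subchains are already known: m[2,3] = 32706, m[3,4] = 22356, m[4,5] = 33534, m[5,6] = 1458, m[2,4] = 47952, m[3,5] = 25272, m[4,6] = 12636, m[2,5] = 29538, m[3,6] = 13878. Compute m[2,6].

15300

m[2,6] = min over k∈[2,5] of m[2,k]+m[k+1,6]+p_{1}·p_k·p_{6}.
k=2: 0 + 13878 + 79·6·3 = 15300; k=3: 32706 + 12636 + 79·69·3 = 61695; k=4: 47952 + 1458 + 79·54·3 = 62208; k=5: 29538 + 0 + 79·9·3 = 31671.
Minimum: 15300 at k=2.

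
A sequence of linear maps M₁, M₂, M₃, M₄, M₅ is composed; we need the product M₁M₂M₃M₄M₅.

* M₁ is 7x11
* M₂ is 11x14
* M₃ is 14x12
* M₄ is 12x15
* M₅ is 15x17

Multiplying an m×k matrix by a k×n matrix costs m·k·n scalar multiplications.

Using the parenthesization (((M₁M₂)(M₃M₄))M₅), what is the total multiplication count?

(M₁M₂): 7×11 by 11×14 → 7×14, cost 7·11·14 = 1078
(M₃M₄): 14×12 by 12×15 → 14×15, cost 14·12·15 = 2520
((M₁M₂)(M₃M₄)): 7×14 by 14×15 → 7×15, cost 7·14·15 = 1470; cumulative 5068
(((M₁M₂)(M₃M₄))M₅): 7×15 by 15×17 → 7×17, cost 7·15·17 = 1785; cumulative 6853
Total: 6853 scalar multiplications.

6853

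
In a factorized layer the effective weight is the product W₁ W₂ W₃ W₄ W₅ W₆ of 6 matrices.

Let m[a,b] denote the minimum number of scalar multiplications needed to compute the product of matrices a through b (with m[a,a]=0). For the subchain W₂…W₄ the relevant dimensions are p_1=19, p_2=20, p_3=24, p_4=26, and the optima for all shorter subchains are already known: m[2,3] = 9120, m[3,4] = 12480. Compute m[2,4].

m[2,4] = min over k∈[2,3] of m[2,k]+m[k+1,4]+p_{1}·p_k·p_{4}.
k=2: 0 + 12480 + 19·20·26 = 22360; k=3: 9120 + 0 + 19·24·26 = 20976.
Minimum: 20976 at k=3.

20976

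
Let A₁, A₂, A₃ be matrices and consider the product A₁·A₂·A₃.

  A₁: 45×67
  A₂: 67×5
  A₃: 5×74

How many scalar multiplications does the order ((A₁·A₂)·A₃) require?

31725

(A₁·A₂): 45×67 by 67×5 → 45×5, cost 45·67·5 = 15075
((A₁·A₂)·A₃): 45×5 by 5×74 → 45×74, cost 45·5·74 = 16650; cumulative 31725
Total: 31725 scalar multiplications.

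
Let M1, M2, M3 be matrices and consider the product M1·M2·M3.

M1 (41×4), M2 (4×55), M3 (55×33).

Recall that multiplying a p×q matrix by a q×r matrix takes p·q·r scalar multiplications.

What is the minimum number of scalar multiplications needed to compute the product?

12672

Order (M1·(M2·M3)): (M2·M3): 4×55 by 55×33 → 4×33, cost 4·55·33 = 7260; (M1·(M2·M3)): 41×4 by 4×33 → 41×33, cost 41·4·33 = 5412; cumulative 12672. Total 12672.
Order ((M1·M2)·M3): (M1·M2): 41×4 by 4×55 → 41×55, cost 41·4·55 = 9020; ((M1·M2)·M3): 41×55 by 55×33 → 41×33, cost 41·55·33 = 74415; cumulative 83435. Total 83435.
Minimum: 12672.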